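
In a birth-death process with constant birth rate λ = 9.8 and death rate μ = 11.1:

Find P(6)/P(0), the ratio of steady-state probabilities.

For constant rates: P(n)/P(0) = (λ/μ)^n
P(6)/P(0) = (9.8/11.1)^6 = 0.88288^6 = 0.4736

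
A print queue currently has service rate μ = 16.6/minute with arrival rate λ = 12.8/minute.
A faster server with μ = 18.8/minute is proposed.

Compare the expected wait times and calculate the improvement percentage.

System 1: ρ₁ = 12.8/16.6 = 0.7711, W₁ = 1/(16.6-12.8) = 0.26316
System 2: ρ₂ = 12.8/18.8 = 0.6809, W₂ = 1/(18.8-12.8) = 0.16667
Improvement: (W₁-W₂)/W₁ = (0.26316-0.16667)/0.26316 = 36.67%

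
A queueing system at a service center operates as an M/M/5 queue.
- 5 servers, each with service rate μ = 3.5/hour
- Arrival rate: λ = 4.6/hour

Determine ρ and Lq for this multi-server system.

Traffic intensity: ρ = λ/(cμ) = 4.6/(5×3.5) = 0.2629
Since ρ = 0.2629 < 1, system is stable.
Offered load a = λ/μ = cρ = 4.6/3.5 = 1.3143
P₀ = [ Σₙ₌₀^4 aⁿ/n! + a^5/(5!(1-ρ)) ]⁻¹
Σ = a^0/0! + a^1/1! + a^2/2! + a^3/3! + a^4/4! = 1.0000 + 1.3143 + 0.8637 + 0.3784 + 0.1243 = 3.6807
a^5/(5!(1-ρ)) = 3.9215/(120 × 0.7371) = 0.04433
P₀ = 1/(3.6807 + 0.04433) = 0.2685
Lq = P₀·a^5·ρ / (5!(1-ρ)²) = 0.26846 × 3.9215 × 0.26286 / (120 × 0.54338) = 0.004244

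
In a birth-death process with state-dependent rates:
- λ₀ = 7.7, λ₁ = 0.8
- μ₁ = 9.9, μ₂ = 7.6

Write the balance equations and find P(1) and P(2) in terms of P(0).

Balance equations:
State 0: λ₀P₀ = μ₁P₁ → P₁ = (λ₀/μ₁)P₀ = (7.7/9.9)P₀ = 0.7778P₀
State 1: P₂ = (λ₀λ₁)/(μ₁μ₂)P₀ = (7.7×0.8)/(9.9×7.6)P₀ = 0.08187P₀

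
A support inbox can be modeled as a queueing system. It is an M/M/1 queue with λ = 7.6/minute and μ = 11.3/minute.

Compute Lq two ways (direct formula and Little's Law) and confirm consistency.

Method 1 (direct): Lq = λ²/(μ(μ-λ)) = 57.76/(11.3 × 3.70) = 1.3815

Method 2 (Little's Law):
W = 1/(μ-λ) = 1/3.70 = 0.27027
Wq = W - 1/μ = 0.27027 - 0.088496 = 0.18177
Lq = λWq = 7.6 × 0.18177 = 1.3815 ✔ (matches Method 1)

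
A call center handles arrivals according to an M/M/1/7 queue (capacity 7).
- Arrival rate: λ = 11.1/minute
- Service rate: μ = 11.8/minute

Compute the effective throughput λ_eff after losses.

ρ = λ/μ = 11.1/11.8 = 0.94068
P₀ = (1-ρ)/(1-ρ^(K+1)) = (1-0.94068)/(1-0.94068^8) = 0.05932/0.3869 = 0.1533
P_K = P₀×ρ^K = 0.15332 × 0.94068^7 = 0.15332 × 0.65177 = 0.09993
λ_eff = λ(1-P_K) = 11.1 × (1 - 0.09993) = 11.1 × 0.90007 = 9.9908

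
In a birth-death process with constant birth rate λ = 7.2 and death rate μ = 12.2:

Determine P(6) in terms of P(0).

For constant rates: P(n)/P(0) = (λ/μ)^n
P(6)/P(0) = (7.2/12.2)^6 = 0.59016^6 = 0.04225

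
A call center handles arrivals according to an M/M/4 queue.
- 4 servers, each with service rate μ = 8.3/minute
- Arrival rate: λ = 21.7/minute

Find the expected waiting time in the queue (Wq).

Traffic intensity: ρ = λ/(cμ) = 21.7/(4×8.3) = 0.6536
Since ρ = 0.6536 < 1, system is stable.
Offered load a = λ/μ = cρ = 21.7/8.3 = 2.6145
P₀ = [ Σₙ₌₀^3 aⁿ/n! + a^4/(4!(1-ρ)) ]⁻¹
Σ = a^0/0! + a^1/1! + a^2/2! + a^3/3! = 1.00000 + 2.61446 + 3.41769 + 2.97847 = 10.0106
a^4/(4!(1-ρ)) = 46.7226/(24 × 0.34639) = 5.6202
P₀ = 1/(10.0106 + 5.6202) = 0.06398
Lq = P₀·a^4·ρ / (4!(1-ρ)²) = 0.063976 × 46.7226 × 0.65361 / (24 × 0.11998) = 0.6785
Wq = Lq/λ = 0.6785/21.7 = 0.03127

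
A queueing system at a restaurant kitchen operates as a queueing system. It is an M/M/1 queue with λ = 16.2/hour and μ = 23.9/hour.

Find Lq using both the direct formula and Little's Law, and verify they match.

Method 1 (direct): Lq = λ²/(μ(μ-λ)) = 262.44/(23.9 × 7.70) = 1.4261

Method 2 (Little's Law):
W = 1/(μ-λ) = 1/7.70 = 0.12987
Wq = W - 1/μ = 0.12987 - 0.041841 = 0.08803
Lq = λWq = 16.2 × 0.08803 = 1.4261 ✔ (matches Method 1)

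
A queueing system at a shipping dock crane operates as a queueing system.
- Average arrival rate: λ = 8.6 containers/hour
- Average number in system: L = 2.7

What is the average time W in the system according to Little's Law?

Little's Law: L = λW, so W = L/λ
W = 2.7/8.6 = 0.3140 hours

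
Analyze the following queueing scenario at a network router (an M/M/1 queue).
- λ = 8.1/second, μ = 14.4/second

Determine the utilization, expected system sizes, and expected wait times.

Step 1: ρ = λ/μ = 8.1/14.4 = 0.5625
Step 2: L = λ/(μ-λ) = 8.1/6.30 = 1.2857
Step 3: Lq = λ²/(μ(μ-λ)) = 65.61/(14.4×6.30) = 0.7232
Step 4: W = 1/(μ-λ) = 1/6.30 = 0.15873
Step 5: Wq = λ/(μ(μ-λ)) = 8.1/(14.4×6.30) = 0.08929
Step 6: P(0) = 1-ρ = 0.4375
Verify: L = λW = 8.1×0.15873 = 1.2857 ✔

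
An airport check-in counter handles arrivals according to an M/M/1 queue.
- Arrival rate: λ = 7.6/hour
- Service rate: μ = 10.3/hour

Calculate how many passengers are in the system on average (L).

ρ = λ/μ = 7.6/10.3 = 0.7379
For M/M/1: L = λ/(μ-λ)
L = 7.6/(10.3-7.6) = 7.6/2.70
L = 2.8148 passengers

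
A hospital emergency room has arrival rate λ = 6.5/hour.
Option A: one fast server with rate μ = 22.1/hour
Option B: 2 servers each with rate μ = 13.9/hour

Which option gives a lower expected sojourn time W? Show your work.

Option A: single server μ = 22.1 (M/M/1)
  ρ_A = 6.5/22.1 = 0.2941
  W_A = 1/(μ-λ) = 1/(22.1-6.5) = 1/15.60 = 0.06410

Option B: 2 servers μ = 13.9 (M/M/2)
  ρ_B = λ/(cμ) = 6.5/(2×13.9) = 0.2338
  Offered load a = λ/μ = cρ = 6.5/13.9 = 0.4676
  P₀ = [ Σₙ₌₀^1 aⁿ/n! + a^2/(2!(1-ρ)) ]⁻¹
  Σ = a^0/0! + a^1/1! = 1.0000 + 0.4676 = 1.4676
  a^2/(2!(1-ρ)) = 0.2187/(2 × 0.7662) = 0.1427
  P₀ = 1/(1.4676 + 0.1427) = 0.6210
  Lq = P₀·a^2·ρ / (2!(1-ρ)²) = 0.62099 × 0.21867 × 0.23381 / (2 × 0.58704) = 0.02704
  Wq_B = Lq/λ = 0.02704/6.5 = 0.004160
  W_B = Wq_B + 1/μ = 0.004160 + 0.07194 = 0.07610

Since W_A = 0.06410 < W_B = 0.07610, Option A (single fast server) has the shorter time in system.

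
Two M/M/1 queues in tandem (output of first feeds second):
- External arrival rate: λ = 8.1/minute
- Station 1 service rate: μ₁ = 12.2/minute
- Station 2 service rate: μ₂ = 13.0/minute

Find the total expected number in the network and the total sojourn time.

By Jackson's theorem, each station behaves as independent M/M/1.
Station 1: ρ₁ = 8.1/12.2 = 0.6639, L₁ = ρ₁/(1-ρ₁) = λ/(μ₁-λ) = 8.1/4.10 = 1.9756
Station 2: ρ₂ = 8.1/13.0 = 0.6231, L₂ = ρ₂/(1-ρ₂) = λ/(μ₂-λ) = 8.1/4.90 = 1.6531
Total: L = L₁ + L₂ = 1.9756 + 1.6531 = 3.6287
W = L/λ = 3.6287/8.1 = 0.4480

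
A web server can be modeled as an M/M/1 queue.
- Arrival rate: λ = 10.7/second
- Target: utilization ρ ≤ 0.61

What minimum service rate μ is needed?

ρ = λ/μ, so μ = λ/ρ
μ ≥ 10.7/0.61 = 17.5410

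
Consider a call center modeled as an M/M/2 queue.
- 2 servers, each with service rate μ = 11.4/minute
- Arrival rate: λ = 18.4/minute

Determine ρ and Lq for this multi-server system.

Traffic intensity: ρ = λ/(cμ) = 18.4/(2×11.4) = 0.8070
Since ρ = 0.8070 < 1, system is stable.
Offered load a = λ/μ = cρ = 18.4/11.4 = 1.6140
P₀ = [ Σₙ₌₀^1 aⁿ/n! + a^2/(2!(1-ρ)) ]⁻¹
Σ = a^0/0! + a^1/1! = 1.0000 + 1.6140 = 2.6140
a^2/(2!(1-ρ)) = 2.60511/(2 × 0.192982) = 6.7496
P₀ = 1/(2.6140 + 6.7496) = 0.1068
Lq = P₀·a^2·ρ / (2!(1-ρ)²) = 0.106796 × 2.60511 × 0.807018 / (2 × 0.0372422) = 3.0144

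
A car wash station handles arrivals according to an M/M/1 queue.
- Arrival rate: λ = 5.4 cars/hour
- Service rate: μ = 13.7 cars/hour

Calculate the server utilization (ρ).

Server utilization: ρ = λ/μ
ρ = 5.4/13.7 = 0.3942
The server is busy 39.42% of the time.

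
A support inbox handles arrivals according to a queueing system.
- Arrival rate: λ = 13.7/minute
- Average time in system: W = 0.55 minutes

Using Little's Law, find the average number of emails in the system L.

Little's Law: L = λW
L = 13.7 × 0.55 = 7.5350 emails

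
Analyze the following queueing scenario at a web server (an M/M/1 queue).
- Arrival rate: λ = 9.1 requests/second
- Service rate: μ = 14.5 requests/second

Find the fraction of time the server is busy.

Server utilization: ρ = λ/μ
ρ = 9.1/14.5 = 0.6276
The server is busy 62.76% of the time.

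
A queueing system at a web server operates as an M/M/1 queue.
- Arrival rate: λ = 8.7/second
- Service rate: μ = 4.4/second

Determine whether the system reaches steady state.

Stability requires ρ = λ/(cμ) < 1
ρ = 8.7/(1 × 4.4) = 8.7/4.40 = 1.9773
Since 1.9773 ≥ 1, the system is UNSTABLE.
Queue grows without bound. Need μ > λ = 8.7.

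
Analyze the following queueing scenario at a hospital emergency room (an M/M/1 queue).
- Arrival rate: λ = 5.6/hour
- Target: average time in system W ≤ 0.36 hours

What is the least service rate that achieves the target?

For M/M/1: W = 1/(μ-λ)
Need W ≤ 0.36, so 1/(μ-λ) ≤ 0.36
μ - λ ≥ 1/0.36 = 2.7778
μ ≥ 5.6 + 2.7778 = 8.3778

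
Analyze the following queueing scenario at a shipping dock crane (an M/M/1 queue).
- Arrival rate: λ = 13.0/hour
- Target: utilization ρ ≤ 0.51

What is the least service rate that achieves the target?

ρ = λ/μ, so μ = λ/ρ
μ ≥ 13.0/0.51 = 25.4902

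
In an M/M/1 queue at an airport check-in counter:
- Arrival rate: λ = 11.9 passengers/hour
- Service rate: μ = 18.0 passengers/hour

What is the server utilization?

Server utilization: ρ = λ/μ
ρ = 11.9/18.0 = 0.6611
The server is busy 66.11% of the time.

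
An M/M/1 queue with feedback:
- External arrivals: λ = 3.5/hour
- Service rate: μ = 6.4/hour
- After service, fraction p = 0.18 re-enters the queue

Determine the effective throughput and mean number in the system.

Effective arrival rate: λ_eff = λ/(1-p) = 3.5/(1-0.18) = 3.5/0.82 = 4.2683
ρ = λ_eff/μ = 4.2683/6.4 = 0.66692
L = ρ/(1-ρ) = 0.66692/(1-0.66692) = 2.0023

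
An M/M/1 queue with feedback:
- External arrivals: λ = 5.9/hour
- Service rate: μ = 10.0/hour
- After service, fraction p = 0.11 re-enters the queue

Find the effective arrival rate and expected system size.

Effective arrival rate: λ_eff = λ/(1-p) = 5.9/(1-0.11) = 5.9/0.89 = 6.6292
ρ = λ_eff/μ = 6.6292/10.0 = 0.66292
L = ρ/(1-ρ) = 0.66292/(1-0.66292) = 1.9667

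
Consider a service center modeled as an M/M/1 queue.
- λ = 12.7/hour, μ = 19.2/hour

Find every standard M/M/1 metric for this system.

Step 1: ρ = λ/μ = 12.7/19.2 = 0.6615
Step 2: L = λ/(μ-λ) = 12.7/6.50 = 1.9538
Step 3: Lq = λ²/(μ(μ-λ)) = 161.29/(19.2×6.50) = 1.2924
Step 4: W = 1/(μ-λ) = 1/6.50 = 0.153846
Step 5: Wq = λ/(μ(μ-λ)) = 12.7/(19.2×6.50) = 0.1018
Step 6: P(0) = 1-ρ = 0.3385
Verify: L = λW = 12.7×0.153846 = 1.9538 ✔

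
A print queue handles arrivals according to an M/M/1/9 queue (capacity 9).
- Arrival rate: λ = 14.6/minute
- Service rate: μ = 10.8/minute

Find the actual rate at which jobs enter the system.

ρ = λ/μ = 14.6/10.8 = 1.35185
P₀ = (1-ρ)/(1-ρ^(K+1)) = (1-1.35185)/(1-1.35185^10) = -0.3518/-19.3838 = 0.01815
P_K = P₀×ρ^K = 0.01815 × 1.35185^9 = 0.01815 × 15.0784 = 0.2737
λ_eff = λ(1-P_K) = 14.6 × (1 - 0.2737) = 14.6 × 0.7263 = 10.6040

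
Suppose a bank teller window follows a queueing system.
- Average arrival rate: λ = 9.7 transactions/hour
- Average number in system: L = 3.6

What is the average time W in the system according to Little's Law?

Little's Law: L = λW, so W = L/λ
W = 3.6/9.7 = 0.3711 hours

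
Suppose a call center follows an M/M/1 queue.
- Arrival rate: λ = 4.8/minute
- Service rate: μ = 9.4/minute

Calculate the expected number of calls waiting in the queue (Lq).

ρ = λ/μ = 4.8/9.4 = 0.5106
For M/M/1: Lq = λ²/(μ(μ-λ))
Lq = 23.04/(9.4 × 4.60)
Lq = 0.5328 calls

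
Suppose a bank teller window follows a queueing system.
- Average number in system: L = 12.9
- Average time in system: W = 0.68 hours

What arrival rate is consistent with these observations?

Little's Law: L = λW, so λ = L/W
λ = 12.9/0.68 = 18.9706 transactions/hour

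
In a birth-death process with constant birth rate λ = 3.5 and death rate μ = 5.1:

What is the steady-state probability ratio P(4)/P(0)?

For constant rates: P(n)/P(0) = (λ/μ)^n
P(4)/P(0) = (3.5/5.1)^4 = 0.6863^4 = 0.2218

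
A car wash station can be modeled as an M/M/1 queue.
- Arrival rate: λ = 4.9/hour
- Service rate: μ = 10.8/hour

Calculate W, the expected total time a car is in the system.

First, compute utilization: ρ = λ/μ = 4.9/10.8 = 0.4537
For M/M/1: W = 1/(μ-λ)
W = 1/(10.8-4.9) = 1/5.90
W = 0.1695 hours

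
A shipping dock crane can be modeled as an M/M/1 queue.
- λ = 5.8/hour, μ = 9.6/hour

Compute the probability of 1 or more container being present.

ρ = λ/μ = 5.8/9.6 = 0.6042
P(N ≥ n) = ρⁿ
P(N ≥ 1) = 0.6042^1
P(N ≥ 1) = 0.6042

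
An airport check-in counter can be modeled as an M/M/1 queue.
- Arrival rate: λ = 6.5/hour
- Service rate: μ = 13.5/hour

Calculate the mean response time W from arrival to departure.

First, compute utilization: ρ = λ/μ = 6.5/13.5 = 0.4815
For M/M/1: W = 1/(μ-λ)
W = 1/(13.5-6.5) = 1/7.00
W = 0.1429 hours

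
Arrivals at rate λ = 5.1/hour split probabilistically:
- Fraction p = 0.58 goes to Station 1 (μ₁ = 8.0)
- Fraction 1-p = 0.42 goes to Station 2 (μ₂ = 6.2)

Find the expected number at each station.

Effective rates: λ₁ = 5.1×0.58 = 2.958, λ₂ = 5.1×0.42 = 2.142
Station 1: ρ₁ = 2.958/8.0 = 0.36975, L₁ = ρ₁/(1-ρ₁) = 0.36975/(1-0.36975) = 0.5867
Station 2: ρ₂ = 2.142/6.2 = 0.34548, L₂ = ρ₂/(1-ρ₂) = 0.34548/(1-0.34548) = 0.5278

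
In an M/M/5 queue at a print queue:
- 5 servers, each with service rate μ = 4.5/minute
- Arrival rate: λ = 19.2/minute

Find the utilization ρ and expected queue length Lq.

Traffic intensity: ρ = λ/(cμ) = 19.2/(5×4.5) = 0.8533
Since ρ = 0.8533 < 1, system is stable.
Offered load a = λ/μ = cρ = 19.2/4.5 = 4.2667
P₀ = [ Σₙ₌₀^4 aⁿ/n! + a^5/(5!(1-ρ)) ]⁻¹
Σ = a^0/0! + a^1/1! + a^2/2! + a^3/3! + a^4/4! = 1.0000 + 4.2667 + 9.1022 + 12.9454 + 13.8084 = 41.1227
a^5/(5!(1-ρ)) = 1413.9810/(120 × 0.1466667) = 80.3398
P₀ = 1/(41.1227 + 80.3398) = 0.008233
Lq = P₀·a^5·ρ / (5!(1-ρ)²) = 0.008233 × 1413.9810 × 0.8533 / (120 × 0.02151) = 3.8484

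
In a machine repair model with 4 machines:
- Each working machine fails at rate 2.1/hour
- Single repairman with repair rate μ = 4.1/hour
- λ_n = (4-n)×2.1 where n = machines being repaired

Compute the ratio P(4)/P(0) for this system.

P(4)/P(0) = ∏_{i=0}^{4-1} λ_i/μ_{i+1}
= (4-0)×2.1/4.1 × (4-1)×2.1/4.1 × (4-2)×2.1/4.1 × (4-3)×2.1/4.1
= 1.6518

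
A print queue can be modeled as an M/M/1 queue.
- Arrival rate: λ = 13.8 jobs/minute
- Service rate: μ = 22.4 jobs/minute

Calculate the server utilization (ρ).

Server utilization: ρ = λ/μ
ρ = 13.8/22.4 = 0.6161
The server is busy 61.61% of the time.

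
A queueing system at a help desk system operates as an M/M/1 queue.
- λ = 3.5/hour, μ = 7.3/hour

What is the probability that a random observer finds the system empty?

ρ = λ/μ = 3.5/7.3 = 0.4795
P(0) = 1 - ρ = 1 - 0.4795 = 0.5205
The server is idle 52.05% of the time.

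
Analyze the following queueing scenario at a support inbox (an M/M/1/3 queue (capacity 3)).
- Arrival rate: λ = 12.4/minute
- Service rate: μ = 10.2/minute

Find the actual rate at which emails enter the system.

ρ = λ/μ = 12.4/10.2 = 1.21569
P₀ = (1-ρ)/(1-ρ^(K+1)) = (1-1.21569)/(1-1.21569^4) = -0.2157/-1.1842 = 0.1821
P_K = P₀×ρ^K = 0.1821 × 1.21569^3 = 0.1821 × 1.7967 = 0.3272
λ_eff = λ(1-P_K) = 12.4 × (1 - 0.3272455) = 12.4 × 0.672755 = 8.3422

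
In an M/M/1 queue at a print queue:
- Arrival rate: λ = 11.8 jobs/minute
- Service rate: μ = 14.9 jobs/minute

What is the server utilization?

Server utilization: ρ = λ/μ
ρ = 11.8/14.9 = 0.7919
The server is busy 79.19% of the time.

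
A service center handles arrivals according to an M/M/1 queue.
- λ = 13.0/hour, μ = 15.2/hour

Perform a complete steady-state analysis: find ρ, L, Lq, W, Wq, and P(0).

Step 1: ρ = λ/μ = 13.0/15.2 = 0.8553
Step 2: L = λ/(μ-λ) = 13.0/2.20 = 5.9091
Step 3: Lq = λ²/(μ(μ-λ)) = 169.00/(15.2×2.20) = 5.0538
Step 4: W = 1/(μ-λ) = 1/2.20 = 0.454545
Step 5: Wq = λ/(μ(μ-λ)) = 13.0/(15.2×2.20) = 0.3888
Step 6: P(0) = 1-ρ = 0.1447
Verify: L = λW = 13.0×0.454545 = 5.9091 ✔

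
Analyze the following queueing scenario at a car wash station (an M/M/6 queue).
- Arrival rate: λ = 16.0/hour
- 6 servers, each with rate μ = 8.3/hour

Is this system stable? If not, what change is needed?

Stability requires ρ = λ/(cμ) < 1
ρ = 16.0/(6 × 8.3) = 16.0/49.80 = 0.3213
Since 0.3213 < 1, the system is STABLE.
The servers are busy 32.13% of the time.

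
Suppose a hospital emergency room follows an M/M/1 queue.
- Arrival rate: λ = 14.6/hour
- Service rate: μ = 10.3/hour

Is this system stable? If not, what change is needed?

Stability requires ρ = λ/(cμ) < 1
ρ = 14.6/(1 × 10.3) = 14.6/10.30 = 1.4175
Since 1.4175 ≥ 1, the system is UNSTABLE.
Queue grows without bound. Need μ > λ = 14.6.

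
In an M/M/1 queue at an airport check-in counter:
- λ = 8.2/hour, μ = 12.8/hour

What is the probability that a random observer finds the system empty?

ρ = λ/μ = 8.2/12.8 = 0.6406
P(0) = 1 - ρ = 1 - 0.6406 = 0.3594
The server is idle 35.94% of the time.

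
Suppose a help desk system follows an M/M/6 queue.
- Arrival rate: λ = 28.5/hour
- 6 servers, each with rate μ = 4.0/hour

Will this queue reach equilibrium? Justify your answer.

Stability requires ρ = λ/(cμ) < 1
ρ = 28.5/(6 × 4.0) = 28.5/24.00 = 1.1875
Since 1.1875 ≥ 1, the system is UNSTABLE.
Need c > λ/μ = 28.5/4.0 = 7.12.
Minimum servers needed: c = 8.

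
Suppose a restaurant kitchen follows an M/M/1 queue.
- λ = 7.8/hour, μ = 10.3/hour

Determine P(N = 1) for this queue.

ρ = λ/μ = 7.8/10.3 = 0.7573
P(n) = (1-ρ)ρⁿ
P(1) = (1-0.7573) × 0.7573^1
P(1) = 0.2427 × 0.7573
P(1) = 0.1838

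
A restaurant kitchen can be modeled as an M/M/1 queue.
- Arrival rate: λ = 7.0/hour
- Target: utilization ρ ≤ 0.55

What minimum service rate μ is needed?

ρ = λ/μ, so μ = λ/ρ
μ ≥ 7.0/0.55 = 12.7273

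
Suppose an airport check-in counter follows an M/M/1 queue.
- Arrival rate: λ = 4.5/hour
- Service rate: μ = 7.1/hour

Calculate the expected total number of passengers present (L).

ρ = λ/μ = 4.5/7.1 = 0.6338
For M/M/1: L = λ/(μ-λ)
L = 4.5/(7.1-4.5) = 4.5/2.60
L = 1.7308 passengers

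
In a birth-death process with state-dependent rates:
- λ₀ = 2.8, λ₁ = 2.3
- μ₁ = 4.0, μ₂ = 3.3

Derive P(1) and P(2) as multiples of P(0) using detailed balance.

Balance equations:
State 0: λ₀P₀ = μ₁P₁ → P₁ = (λ₀/μ₁)P₀ = (2.8/4.0)P₀ = 0.7000P₀
State 1: P₂ = (λ₀λ₁)/(μ₁μ₂)P₀ = (2.8×2.3)/(4.0×3.3)P₀ = 0.4879P₀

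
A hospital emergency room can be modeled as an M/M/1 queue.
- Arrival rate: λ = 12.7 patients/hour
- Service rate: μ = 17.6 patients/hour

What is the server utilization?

Server utilization: ρ = λ/μ
ρ = 12.7/17.6 = 0.7216
The server is busy 72.16% of the time.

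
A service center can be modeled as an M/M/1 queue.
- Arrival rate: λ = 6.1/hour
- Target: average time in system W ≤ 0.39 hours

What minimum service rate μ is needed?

For M/M/1: W = 1/(μ-λ)
Need W ≤ 0.39, so 1/(μ-λ) ≤ 0.39
μ - λ ≥ 1/0.39 = 2.5641
μ ≥ 6.1 + 2.5641 = 8.6641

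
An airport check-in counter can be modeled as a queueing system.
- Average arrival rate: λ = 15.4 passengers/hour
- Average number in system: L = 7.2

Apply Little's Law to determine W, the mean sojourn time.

Little's Law: L = λW, so W = L/λ
W = 7.2/15.4 = 0.4675 hours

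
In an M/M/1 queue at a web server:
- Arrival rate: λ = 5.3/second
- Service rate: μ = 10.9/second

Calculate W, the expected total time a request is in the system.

First, compute utilization: ρ = λ/μ = 5.3/10.9 = 0.4862
For M/M/1: W = 1/(μ-λ)
W = 1/(10.9-5.3) = 1/5.60
W = 0.1786 seconds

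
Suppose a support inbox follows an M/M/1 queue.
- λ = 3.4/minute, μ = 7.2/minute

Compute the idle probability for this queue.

ρ = λ/μ = 3.4/7.2 = 0.4722
P(0) = 1 - ρ = 1 - 0.4722 = 0.5278
The server is idle 52.78% of the time.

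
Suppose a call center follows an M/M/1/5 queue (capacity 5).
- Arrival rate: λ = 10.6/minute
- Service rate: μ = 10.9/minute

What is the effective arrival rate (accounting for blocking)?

ρ = λ/μ = 10.6/10.9 = 0.97248
P₀ = (1-ρ)/(1-ρ^(K+1)) = (1-0.97248)/(1-0.97248^6) = 0.02752/0.1542 = 0.1785
P_K = P₀×ρ^K = 0.1785 × 0.97248^5 = 0.1785 × 0.8698 = 0.1553
λ_eff = λ(1-P_K) = 10.6 × (1 - 0.155258) = 10.6 × 0.844742 = 8.9543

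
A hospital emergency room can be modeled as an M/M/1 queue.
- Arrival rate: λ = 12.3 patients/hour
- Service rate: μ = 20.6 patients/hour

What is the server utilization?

Server utilization: ρ = λ/μ
ρ = 12.3/20.6 = 0.5971
The server is busy 59.71% of the time.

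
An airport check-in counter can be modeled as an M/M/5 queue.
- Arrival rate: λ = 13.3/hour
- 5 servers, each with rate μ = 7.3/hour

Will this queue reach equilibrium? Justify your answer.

Stability requires ρ = λ/(cμ) < 1
ρ = 13.3/(5 × 7.3) = 13.3/36.50 = 0.3644
Since 0.3644 < 1, the system is STABLE.
The servers are busy 36.44% of the time.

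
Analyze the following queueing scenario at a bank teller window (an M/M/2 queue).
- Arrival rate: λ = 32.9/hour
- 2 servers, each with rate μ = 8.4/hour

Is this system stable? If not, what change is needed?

Stability requires ρ = λ/(cμ) < 1
ρ = 32.9/(2 × 8.4) = 32.9/16.80 = 1.9583
Since 1.9583 ≥ 1, the system is UNSTABLE.
Need c > λ/μ = 32.9/8.4 = 3.92.
Minimum servers needed: c = 4.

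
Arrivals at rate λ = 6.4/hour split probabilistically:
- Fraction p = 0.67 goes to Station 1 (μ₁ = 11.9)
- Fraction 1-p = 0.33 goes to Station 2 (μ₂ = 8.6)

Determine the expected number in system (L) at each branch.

Effective rates: λ₁ = 6.4×0.67 = 4.288, λ₂ = 6.4×0.33 = 2.112
Station 1: ρ₁ = 4.288/11.9 = 0.36034, L₁ = ρ₁/(1-ρ₁) = 0.36034/(1-0.36034) = 0.5633
Station 2: ρ₂ = 2.112/8.6 = 0.24558, L₂ = ρ₂/(1-ρ₂) = 0.24558/(1-0.24558) = 0.3255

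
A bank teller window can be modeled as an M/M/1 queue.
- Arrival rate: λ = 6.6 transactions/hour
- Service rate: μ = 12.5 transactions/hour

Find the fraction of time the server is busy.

Server utilization: ρ = λ/μ
ρ = 6.6/12.5 = 0.5280
The server is busy 52.80% of the time.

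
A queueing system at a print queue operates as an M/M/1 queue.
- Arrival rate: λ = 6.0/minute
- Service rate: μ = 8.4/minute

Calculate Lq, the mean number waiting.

ρ = λ/μ = 6.0/8.4 = 0.7143
For M/M/1: Lq = λ²/(μ(μ-λ))
Lq = 36.00/(8.4 × 2.40)
Lq = 1.7857 jobs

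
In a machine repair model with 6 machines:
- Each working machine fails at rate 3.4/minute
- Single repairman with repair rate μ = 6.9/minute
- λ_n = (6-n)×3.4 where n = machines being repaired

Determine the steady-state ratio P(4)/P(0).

P(4)/P(0) = ∏_{i=0}^{4-1} λ_i/μ_{i+1}
= (6-0)×3.4/6.9 × (6-1)×3.4/6.9 × (6-2)×3.4/6.9 × (6-3)×3.4/6.9
= 21.2237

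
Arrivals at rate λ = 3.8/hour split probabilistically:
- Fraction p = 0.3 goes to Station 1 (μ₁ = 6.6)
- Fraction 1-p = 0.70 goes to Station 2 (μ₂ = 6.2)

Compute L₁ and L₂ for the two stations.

Effective rates: λ₁ = 3.8×0.3 = 1.14, λ₂ = 3.8×0.70 = 2.66
Station 1: ρ₁ = 1.14/6.6 = 0.1727, L₁ = ρ₁/(1-ρ₁) = 0.1727/(1-0.1727) = 0.2088
Station 2: ρ₂ = 2.66/6.2 = 0.42903, L₂ = ρ₂/(1-ρ₂) = 0.42903/(1-0.42903) = 0.7514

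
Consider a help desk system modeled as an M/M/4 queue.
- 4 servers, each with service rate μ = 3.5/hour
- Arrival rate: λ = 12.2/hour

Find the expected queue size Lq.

Traffic intensity: ρ = λ/(cμ) = 12.2/(4×3.5) = 0.8714
Since ρ = 0.8714 < 1, system is stable.
Offered load a = λ/μ = cρ = 12.2/3.5 = 3.4857
P₀ = [ Σₙ₌₀^3 aⁿ/n! + a^4/(4!(1-ρ)) ]⁻¹
Σ = a^0/0! + a^1/1! + a^2/2! + a^3/3! = 1.0000 + 3.4857 + 6.0751 + 7.0587 = 17.6195
a^4/(4!(1-ρ)) = 147.62746/(24 × 0.12857143) = 47.8422
P₀ = 1/(17.6195 + 47.8422) = 0.01528
Lq = P₀·a^4·ρ / (4!(1-ρ)²) = 0.0152761 × 147.6275 × 0.871429 / (24 × 0.0165306) = 4.9535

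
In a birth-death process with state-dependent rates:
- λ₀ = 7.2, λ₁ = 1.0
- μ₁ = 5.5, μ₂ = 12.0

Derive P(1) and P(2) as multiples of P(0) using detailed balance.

Balance equations:
State 0: λ₀P₀ = μ₁P₁ → P₁ = (λ₀/μ₁)P₀ = (7.2/5.5)P₀ = 1.3091P₀
State 1: P₂ = (λ₀λ₁)/(μ₁μ₂)P₀ = (7.2×1.0)/(5.5×12.0)P₀ = 0.1091P₀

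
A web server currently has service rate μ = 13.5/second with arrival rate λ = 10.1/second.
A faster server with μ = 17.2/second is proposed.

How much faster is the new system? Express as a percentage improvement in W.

System 1: ρ₁ = 10.1/13.5 = 0.7481, W₁ = 1/(13.5-10.1) = 0.29412
System 2: ρ₂ = 10.1/17.2 = 0.5872, W₂ = 1/(17.2-10.1) = 0.14085
Improvement: (W₁-W₂)/W₁ = (0.29412-0.14085)/0.29412 = 52.11%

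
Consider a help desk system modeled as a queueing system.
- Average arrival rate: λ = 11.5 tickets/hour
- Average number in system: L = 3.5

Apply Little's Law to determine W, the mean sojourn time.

Little's Law: L = λW, so W = L/λ
W = 3.5/11.5 = 0.3043 hours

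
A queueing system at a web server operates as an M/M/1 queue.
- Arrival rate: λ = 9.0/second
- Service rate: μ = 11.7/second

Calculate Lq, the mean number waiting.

ρ = λ/μ = 9.0/11.7 = 0.7692
For M/M/1: Lq = λ²/(μ(μ-λ))
Lq = 81.00/(11.7 × 2.70)
Lq = 2.5641 requests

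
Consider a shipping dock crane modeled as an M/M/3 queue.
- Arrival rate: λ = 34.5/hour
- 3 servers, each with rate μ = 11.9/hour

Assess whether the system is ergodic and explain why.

Stability requires ρ = λ/(cμ) < 1
ρ = 34.5/(3 × 11.9) = 34.5/35.70 = 0.9664
Since 0.9664 < 1, the system is STABLE.
The servers are busy 96.64% of the time.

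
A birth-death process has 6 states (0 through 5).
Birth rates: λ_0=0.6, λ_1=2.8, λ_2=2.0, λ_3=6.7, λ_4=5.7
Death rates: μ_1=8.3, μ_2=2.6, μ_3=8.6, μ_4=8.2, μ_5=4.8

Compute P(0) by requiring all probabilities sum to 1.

Ratios P(n)/P(0) = (λ₀···λₙ₋₁)/(μ₁···μₙ):
P(1)/P(0) = (0.6)/(8.3) = 0.07229
P(2)/P(0) = (0.6×2.8)/(8.3×2.6) = 0.07785
P(3)/P(0) = (0.6×2.8×2.0)/(8.3×2.6×8.6) = 0.01810
P(4)/P(0) = (0.6×2.8×2.0×6.7)/(8.3×2.6×8.6×8.2) = 0.01479
P(5)/P(0) = (0.6×2.8×2.0×6.7×5.7)/(8.3×2.6×8.6×8.2×4.8) = 0.01757

Normalization: ∑ P(n) = 1
P(0) × (1.0000 + 0.07229 + 0.07785 + 0.01810 + 0.01479 + 0.01757) = 1
P(0) × 1.2006 = 1
P(0) = 1/1.2006 = 0.8329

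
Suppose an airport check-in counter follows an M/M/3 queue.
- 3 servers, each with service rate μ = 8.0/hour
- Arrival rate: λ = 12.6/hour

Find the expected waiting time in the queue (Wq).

Traffic intensity: ρ = λ/(cμ) = 12.6/(3×8.0) = 0.5250
Since ρ = 0.5250 < 1, system is stable.
Offered load a = λ/μ = cρ = 12.6/8.0 = 1.5750
P₀ = [ Σₙ₌₀^2 aⁿ/n! + a^3/(3!(1-ρ)) ]⁻¹
Σ = a^0/0! + a^1/1! + a^2/2! = 1.0000 + 1.5750 + 1.2403 = 3.8153
a^3/(3!(1-ρ)) = 3.9070/(6 × 0.4750) = 1.3709
P₀ = 1/(3.8153 + 1.3709) = 0.1928
Lq = P₀·a^3·ρ / (3!(1-ρ)²) = 0.1928 × 3.9070 × 0.5250 / (6 × 0.2256) = 0.2922
Wq = Lq/λ = 0.2922/12.6 = 0.02319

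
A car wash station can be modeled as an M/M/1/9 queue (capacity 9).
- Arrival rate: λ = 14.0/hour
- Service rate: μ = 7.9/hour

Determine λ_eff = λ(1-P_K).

ρ = λ/μ = 14.0/7.9 = 1.77215
P₀ = (1-ρ)/(1-ρ^(K+1)) = (1-1.77215)/(1-1.77215^10) = -0.7721/-304.4955 = 0.002536
P_K = P₀×ρ^K = 0.0025358 × 1.77215^9 = 0.0025358 × 172.3869 = 0.4371
λ_eff = λ(1-P_K) = 14.0 × (1 - 0.437145) = 14.0 × 0.562855 = 7.8800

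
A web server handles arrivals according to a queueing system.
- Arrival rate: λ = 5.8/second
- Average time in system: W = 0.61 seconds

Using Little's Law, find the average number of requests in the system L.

Little's Law: L = λW
L = 5.8 × 0.61 = 3.5380 requests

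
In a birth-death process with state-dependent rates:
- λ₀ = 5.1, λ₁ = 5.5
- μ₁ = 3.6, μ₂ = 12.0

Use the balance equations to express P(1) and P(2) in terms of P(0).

Balance equations:
State 0: λ₀P₀ = μ₁P₁ → P₁ = (λ₀/μ₁)P₀ = (5.1/3.6)P₀ = 1.4167P₀
State 1: P₂ = (λ₀λ₁)/(μ₁μ₂)P₀ = (5.1×5.5)/(3.6×12.0)P₀ = 0.6493P₀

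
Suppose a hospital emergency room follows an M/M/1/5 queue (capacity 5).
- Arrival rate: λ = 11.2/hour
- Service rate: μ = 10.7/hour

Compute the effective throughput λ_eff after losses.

ρ = λ/μ = 11.2/10.7 = 1.04673
P₀ = (1-ρ)/(1-ρ^(K+1)) = (1-1.04673)/(1-1.04673^6) = -0.046730/-0.31525 = 0.1482
P_K = P₀×ρ^K = 0.14823 × 1.04673^5 = 0.14823 × 1.2565 = 0.1863
λ_eff = λ(1-P_K) = 11.2 × (1 - 0.18626) = 11.2 × 0.81374 = 9.1139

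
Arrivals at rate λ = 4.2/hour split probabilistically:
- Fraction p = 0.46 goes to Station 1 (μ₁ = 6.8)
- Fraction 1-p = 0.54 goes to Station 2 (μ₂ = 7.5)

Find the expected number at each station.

Effective rates: λ₁ = 4.2×0.46 = 1.932, λ₂ = 4.2×0.54 = 2.268
Station 1: ρ₁ = 1.932/6.8 = 0.28412, L₁ = ρ₁/(1-ρ₁) = 0.28412/(1-0.28412) = 0.3969
Station 2: ρ₂ = 2.268/7.5 = 0.3024, L₂ = ρ₂/(1-ρ₂) = 0.3024/(1-0.3024) = 0.4335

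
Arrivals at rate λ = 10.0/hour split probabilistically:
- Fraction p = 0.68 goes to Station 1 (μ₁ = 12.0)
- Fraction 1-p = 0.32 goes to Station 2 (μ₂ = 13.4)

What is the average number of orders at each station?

Effective rates: λ₁ = 10.0×0.68 = 6.8, λ₂ = 10.0×0.32 = 3.2
Station 1: ρ₁ = 6.8/12.0 = 0.56667, L₁ = ρ₁/(1-ρ₁) = 0.56667/(1-0.56667) = 1.3077
Station 2: ρ₂ = 3.2/13.4 = 0.2388, L₂ = ρ₂/(1-ρ₂) = 0.2388/(1-0.2388) = 0.3137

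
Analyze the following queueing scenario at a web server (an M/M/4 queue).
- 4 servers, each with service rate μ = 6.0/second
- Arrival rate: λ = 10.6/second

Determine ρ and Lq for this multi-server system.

Traffic intensity: ρ = λ/(cμ) = 10.6/(4×6.0) = 0.4417
Since ρ = 0.4417 < 1, system is stable.
Offered load a = λ/μ = cρ = 10.6/6.0 = 1.7667
P₀ = [ Σₙ₌₀^3 aⁿ/n! + a^4/(4!(1-ρ)) ]⁻¹
Σ = a^0/0! + a^1/1! + a^2/2! + a^3/3! = 1.00000 + 1.76667 + 1.56056 + 0.918994 = 5.2462
a^4/(4!(1-ρ)) = 9.7413/(24 × 0.5583) = 0.7270
P₀ = 1/(5.2462 + 0.7270) = 0.1674
Lq = P₀·a^4·ρ / (4!(1-ρ)²) = 0.16741 × 9.7413 × 0.44167 / (24 × 0.31174) = 0.09627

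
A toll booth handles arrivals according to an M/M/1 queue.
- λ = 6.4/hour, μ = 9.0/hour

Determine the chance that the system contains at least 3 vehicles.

ρ = λ/μ = 6.4/9.0 = 0.7111
P(N ≥ n) = ρⁿ
P(N ≥ 3) = 0.7111^3
P(N ≥ 3) = 0.3596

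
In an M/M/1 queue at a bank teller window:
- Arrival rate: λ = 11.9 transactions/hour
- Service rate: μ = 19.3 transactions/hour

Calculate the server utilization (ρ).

Server utilization: ρ = λ/μ
ρ = 11.9/19.3 = 0.6166
The server is busy 61.66% of the time.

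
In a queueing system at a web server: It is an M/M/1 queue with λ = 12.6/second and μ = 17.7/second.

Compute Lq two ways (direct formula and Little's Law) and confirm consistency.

Method 1 (direct): Lq = λ²/(μ(μ-λ)) = 158.76/(17.7 × 5.10) = 1.7587

Method 2 (Little's Law):
W = 1/(μ-λ) = 1/5.10 = 0.19608
Wq = W - 1/μ = 0.19608 - 0.056497 = 0.13958
Lq = λWq = 12.6 × 0.13958 = 1.7587 ✔ (matches Method 1)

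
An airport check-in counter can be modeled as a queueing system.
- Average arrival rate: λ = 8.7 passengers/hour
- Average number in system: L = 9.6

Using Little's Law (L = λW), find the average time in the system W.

Little's Law: L = λW, so W = L/λ
W = 9.6/8.7 = 1.1034 hours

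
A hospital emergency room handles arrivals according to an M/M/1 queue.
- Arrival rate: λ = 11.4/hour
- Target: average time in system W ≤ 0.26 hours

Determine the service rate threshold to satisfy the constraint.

For M/M/1: W = 1/(μ-λ)
Need W ≤ 0.26, so 1/(μ-λ) ≤ 0.26
μ - λ ≥ 1/0.26 = 3.8462
μ ≥ 11.4 + 3.8462 = 15.2462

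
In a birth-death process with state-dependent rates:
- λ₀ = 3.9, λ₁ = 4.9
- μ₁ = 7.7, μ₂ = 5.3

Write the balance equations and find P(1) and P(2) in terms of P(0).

Balance equations:
State 0: λ₀P₀ = μ₁P₁ → P₁ = (λ₀/μ₁)P₀ = (3.9/7.7)P₀ = 0.5065P₀
State 1: P₂ = (λ₀λ₁)/(μ₁μ₂)P₀ = (3.9×4.9)/(7.7×5.3)P₀ = 0.4683P₀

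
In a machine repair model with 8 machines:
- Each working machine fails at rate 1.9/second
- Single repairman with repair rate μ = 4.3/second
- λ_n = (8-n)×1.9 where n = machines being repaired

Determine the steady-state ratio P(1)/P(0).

P(1)/P(0) = ∏_{i=0}^{1-1} λ_i/μ_{i+1}
= (8-0)×1.9/4.3
= 3.5349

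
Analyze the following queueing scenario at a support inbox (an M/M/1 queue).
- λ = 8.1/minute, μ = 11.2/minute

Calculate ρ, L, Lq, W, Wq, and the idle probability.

Step 1: ρ = λ/μ = 8.1/11.2 = 0.7232
Step 2: L = λ/(μ-λ) = 8.1/3.10 = 2.6129
Step 3: Lq = λ²/(μ(μ-λ)) = 65.61/(11.2×3.10) = 1.8897
Step 4: W = 1/(μ-λ) = 1/3.10 = 0.32258
Step 5: Wq = λ/(μ(μ-λ)) = 8.1/(11.2×3.10) = 0.2333
Step 6: P(0) = 1-ρ = 0.2768
Verify: L = λW = 8.1×0.32258 = 2.6129 ✔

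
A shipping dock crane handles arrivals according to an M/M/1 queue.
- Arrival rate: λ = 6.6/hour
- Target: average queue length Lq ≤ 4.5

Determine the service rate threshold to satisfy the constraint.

For M/M/1: Lq = λ²/(μ(μ-λ))
Need Lq ≤ 4.5, i.e. μ(μ-λ) ≥ λ²/4.5
μ² - 6.6μ - 43.56/4.5 ≥ 0  →  μ² - 6.6μ - 9.6800 ≥ 0
Quadratic formula (positive root): μ = [λ + √(λ² + 4×9.6800)]/2
Discriminant: 43.56 + 4×9.6800 = 82.2800, √82.2800 = 9.0708
μ ≥ (6.6 + 9.0708)/2 = 7.8354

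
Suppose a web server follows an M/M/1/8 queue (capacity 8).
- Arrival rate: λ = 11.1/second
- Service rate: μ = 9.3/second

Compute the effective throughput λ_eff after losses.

ρ = λ/μ = 11.1/9.3 = 1.19355
P₀ = (1-ρ)/(1-ρ^(K+1)) = (1-1.19355)/(1-1.19355^9) = -0.19355/-3.9155 = 0.04943
P_K = P₀×ρ^K = 0.04943 × 1.19355^8 = 0.04943 × 4.1184 = 0.2036
λ_eff = λ(1-P_K) = 11.1 × (1 - 0.20358) = 11.1 × 0.79642 = 8.8403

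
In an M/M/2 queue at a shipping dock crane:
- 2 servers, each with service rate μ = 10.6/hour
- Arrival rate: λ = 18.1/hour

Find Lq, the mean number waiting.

Traffic intensity: ρ = λ/(cμ) = 18.1/(2×10.6) = 0.8538
Since ρ = 0.8538 < 1, system is stable.
Offered load a = λ/μ = cρ = 18.1/10.6 = 1.7075
P₀ = [ Σₙ₌₀^1 aⁿ/n! + a^2/(2!(1-ρ)) ]⁻¹
Σ = a^0/0! + a^1/1! = 1.0000 + 1.7075 = 2.7075
a^2/(2!(1-ρ)) = 2.91572/(2 × 0.146226) = 9.9699
P₀ = 1/(2.7075 + 9.9699) = 0.07888
Lq = P₀·a^2·ρ / (2!(1-ρ)²) = 0.078880 × 2.9157 × 0.85377 / (2 × 0.021382) = 4.5917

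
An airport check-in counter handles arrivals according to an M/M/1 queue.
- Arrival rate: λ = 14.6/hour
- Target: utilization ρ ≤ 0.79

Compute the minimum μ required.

ρ = λ/μ, so μ = λ/ρ
μ ≥ 14.6/0.79 = 18.4810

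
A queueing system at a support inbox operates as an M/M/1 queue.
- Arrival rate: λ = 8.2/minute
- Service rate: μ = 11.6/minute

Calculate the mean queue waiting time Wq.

First, compute utilization: ρ = λ/μ = 8.2/11.6 = 0.7069
For M/M/1: Wq = λ/(μ(μ-λ))
Wq = 8.2/(11.6 × (11.6-8.2))
Wq = 8.2/(11.6 × 3.40)
Wq = 0.2079 minutes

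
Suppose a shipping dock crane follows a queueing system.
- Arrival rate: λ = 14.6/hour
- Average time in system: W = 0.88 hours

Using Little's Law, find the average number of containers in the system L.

Little's Law: L = λW
L = 14.6 × 0.88 = 12.8480 containers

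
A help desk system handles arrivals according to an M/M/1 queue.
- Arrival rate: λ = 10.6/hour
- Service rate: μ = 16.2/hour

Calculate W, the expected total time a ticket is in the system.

First, compute utilization: ρ = λ/μ = 10.6/16.2 = 0.6543
For M/M/1: W = 1/(μ-λ)
W = 1/(16.2-10.6) = 1/5.60
W = 0.1786 hours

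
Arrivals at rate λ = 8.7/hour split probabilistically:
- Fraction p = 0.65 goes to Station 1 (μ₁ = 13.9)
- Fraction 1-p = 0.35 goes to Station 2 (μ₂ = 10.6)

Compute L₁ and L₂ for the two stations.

Effective rates: λ₁ = 8.7×0.65 = 5.655, λ₂ = 8.7×0.35 = 3.045
Station 1: ρ₁ = 5.655/13.9 = 0.40683, L₁ = ρ₁/(1-ρ₁) = 0.40683/(1-0.40683) = 0.6859
Station 2: ρ₂ = 3.045/10.6 = 0.28726, L₂ = ρ₂/(1-ρ₂) = 0.28726/(1-0.28726) = 0.4030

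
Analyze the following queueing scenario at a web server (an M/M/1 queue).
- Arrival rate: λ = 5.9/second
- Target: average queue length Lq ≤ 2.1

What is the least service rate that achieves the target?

For M/M/1: Lq = λ²/(μ(μ-λ))
Need Lq ≤ 2.1, i.e. μ(μ-λ) ≥ λ²/2.1
μ² - 5.9μ - 34.81/2.1 ≥ 0  →  μ² - 5.9μ - 16.5762 ≥ 0
Quadratic formula (positive root): μ = [λ + √(λ² + 4×16.5762)]/2
Discriminant: 34.81 + 4×16.5762 = 101.1148, √101.1148 = 10.0556
μ ≥ (5.9 + 10.0556)/2 = 7.9778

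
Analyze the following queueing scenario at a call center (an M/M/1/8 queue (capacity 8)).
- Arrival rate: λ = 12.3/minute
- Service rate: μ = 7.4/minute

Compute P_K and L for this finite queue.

ρ = λ/μ = 12.3/7.4 = 1.66216
P₀ = (1-ρ)/(1-ρ^(K+1)) = (1-1.66216)/(1-1.66216^9) = -0.6622/-95.8401 = 0.006909
P_K = P₀×ρ^K = 0.006909 × 1.66216^8 = 0.006909 × 58.2616 = 0.4025
Blocking probability P_8 = 0.4025 (40.25%)
L = ρ[1 - (K+1)ρ^K + Kρ^(K+1)] / [(1-ρ)(1-ρ^(K+1))]
L = 1.66216 × (1 - 9×58.2616 + 8×96.8401) / ((1 - 1.66216) × (1 - 96.8401)) = 6.5837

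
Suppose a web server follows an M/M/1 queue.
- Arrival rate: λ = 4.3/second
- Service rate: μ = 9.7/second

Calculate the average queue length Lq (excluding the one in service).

ρ = λ/μ = 4.3/9.7 = 0.4433
For M/M/1: Lq = λ²/(μ(μ-λ))
Lq = 18.49/(9.7 × 5.40)
Lq = 0.3530 requests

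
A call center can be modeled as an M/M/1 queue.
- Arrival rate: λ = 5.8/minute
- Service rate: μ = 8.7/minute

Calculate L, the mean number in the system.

ρ = λ/μ = 5.8/8.7 = 0.6667
For M/M/1: L = λ/(μ-λ)
L = 5.8/(8.7-5.8) = 5.8/2.90
L = 2.0000 calls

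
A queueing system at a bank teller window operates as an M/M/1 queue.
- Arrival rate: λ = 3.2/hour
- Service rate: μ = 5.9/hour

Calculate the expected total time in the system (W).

First, compute utilization: ρ = λ/μ = 3.2/5.9 = 0.5424
For M/M/1: W = 1/(μ-λ)
W = 1/(5.9-3.2) = 1/2.70
W = 0.3704 hours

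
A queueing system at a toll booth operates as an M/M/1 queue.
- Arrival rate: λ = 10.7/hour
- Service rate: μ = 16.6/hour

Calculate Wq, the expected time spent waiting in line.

First, compute utilization: ρ = λ/μ = 10.7/16.6 = 0.6446
For M/M/1: Wq = λ/(μ(μ-λ))
Wq = 10.7/(16.6 × (16.6-10.7))
Wq = 10.7/(16.6 × 5.90)
Wq = 0.1093 hours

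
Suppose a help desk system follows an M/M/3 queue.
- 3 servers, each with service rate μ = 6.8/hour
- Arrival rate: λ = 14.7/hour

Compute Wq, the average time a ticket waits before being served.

Traffic intensity: ρ = λ/(cμ) = 14.7/(3×6.8) = 0.7206
Since ρ = 0.7206 < 1, system is stable.
Offered load a = λ/μ = cρ = 14.7/6.8 = 2.1618
P₀ = [ Σₙ₌₀^2 aⁿ/n! + a^3/(3!(1-ρ)) ]⁻¹
Σ = a^0/0! + a^1/1! + a^2/2! = 1.0000 + 2.1618 + 2.3366 = 5.4984
a^3/(3!(1-ρ)) = 10.1024/(6 × 0.27941) = 6.0260
P₀ = 1/(5.4984 + 6.0260) = 0.08677
Lq = P₀·a^3·ρ / (3!(1-ρ)²) = 0.08677 × 10.1024 × 0.7206 / (6 × 0.07807) = 1.3485
Wq = Lq/λ = 1.34851/14.7 = 0.09174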